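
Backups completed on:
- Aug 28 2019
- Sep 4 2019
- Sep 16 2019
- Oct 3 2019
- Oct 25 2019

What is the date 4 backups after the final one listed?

Intervals are 7, 12, 17, 22 days — an arithmetic progression with common difference 5.
Next gap: 27 days. Oct 25 2019 + 27 days = Nov 21 2019.
Next gap: 32 days. Nov 21 2019 + 32 days = Dec 23 2019.
Next gap: 37 days. Dec 23 2019 + 37 days = Jan 29 2020.
Next gap: 42 days. Jan 29 2020 + 42 days = Mar 11 2020.

Mar 11 2020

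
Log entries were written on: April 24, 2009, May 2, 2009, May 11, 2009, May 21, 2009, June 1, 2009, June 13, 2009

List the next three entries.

The spacing grows by 1 each time: 8, 9, 10, 11, 12 days.
Next gap: 13 days. June 13, 2009 + 13 days = June 26, 2009.
Next gap: 14 days. June 26, 2009 + 14 days = July 10, 2009.
Next gap: 15 days. July 10, 2009 + 15 days = July 25, 2009.

June 26, 2009; July 10, 2009; July 25, 2009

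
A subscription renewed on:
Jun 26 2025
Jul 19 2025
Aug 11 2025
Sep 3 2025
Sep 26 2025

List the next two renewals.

Oct 19 2025, Nov 11 2025

Every event comes 23 days after the last (23, 23, 23, 23).
Sep 26 2025 + 23 days = Oct 19 2025.
Oct 19 2025 + 23 days = Nov 11 2025.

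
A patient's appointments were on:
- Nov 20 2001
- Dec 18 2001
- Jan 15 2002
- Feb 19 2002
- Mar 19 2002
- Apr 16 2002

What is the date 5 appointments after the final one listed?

Sep 17 2002

Gaps: 28, 28, 35, 28, 28 days — a mix of 28 and 35. Every date is a Tuesday.
Each is the 3rd Tuesday of its month.
3rd Tuesday of May 2002: May 21 2002.
June 2002 — 3rd Tuesday is Jun 18 2002.
3rd Tuesday of July 2002: Jul 16 2002.
3rd Tuesday of August 2002: Aug 20 2002.
3rd Tuesday of September 2002: Sep 17 2002.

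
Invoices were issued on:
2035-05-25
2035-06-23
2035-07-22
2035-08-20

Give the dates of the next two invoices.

The spacing is 29, 29, 29 days — always 29 days.
2035-08-20 + 29 days = 2035-09-18.
2035-09-18 + 29 days = 2035-10-17.

2035-09-18, 2035-10-17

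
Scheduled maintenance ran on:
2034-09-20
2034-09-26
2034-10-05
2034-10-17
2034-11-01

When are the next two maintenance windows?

Gaps: 6, 9, 12, 15 days — each gap is 3 larger than the previous one.
Next gap: 18 days. 2034-11-01 + 18 days = 2034-11-19.
Next gap: 21 days. 2034-11-19 + 21 days = 2034-12-10.

2034-11-19, 2034-12-10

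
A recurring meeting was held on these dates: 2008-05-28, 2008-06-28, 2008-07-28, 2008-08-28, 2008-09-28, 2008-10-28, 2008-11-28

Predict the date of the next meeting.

Each date is the 28th; the gaps (31, 30, 31, 31, 30, 31) track the month lengths.
The rule is the 28th of each month.
Next: December 2008 → 2008-12-28.

2008-12-28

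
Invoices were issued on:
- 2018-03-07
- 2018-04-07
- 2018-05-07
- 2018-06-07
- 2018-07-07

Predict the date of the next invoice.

2018-08-07

Gaps: 31, 30, 31, 30 days — not constant. Every event is on the 7th of the month.
Pattern: the 7th of each month.
August 2018: 2018-08-07.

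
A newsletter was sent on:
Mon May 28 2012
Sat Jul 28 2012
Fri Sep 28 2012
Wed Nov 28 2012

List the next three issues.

Mon Jan 28 2013, Thu Mar 28 2013, Tue May 28 2013

Gaps: 61, 62, 61 days — not constant. Every event is on the 28th of the month.
Pattern: the 28th of every 2 months.
Next: January 2013 → Mon Jan 28 2013.
Next: March 2013 → Thu Mar 28 2013.
May 2013: Tue May 28 2013.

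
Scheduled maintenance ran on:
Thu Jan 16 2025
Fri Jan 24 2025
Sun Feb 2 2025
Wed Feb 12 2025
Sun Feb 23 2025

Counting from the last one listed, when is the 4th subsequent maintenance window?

Intervals are 8, 9, 10, 11 days — an arithmetic progression with common difference 1.
Next gap: 12 days. Sun Feb 23 2025 + 12 days = Fri Mar 7 2025.
Next gap: 13 days. Fri Mar 7 2025 + 13 days = Thu Mar 20 2025.
Next gap: 14 days. Thu Mar 20 2025 + 14 days = Thu Apr 3 2025.
Next gap: 15 days. Thu Apr 3 2025 + 15 days = Fri Apr 18 2025.

Fri Apr 18 2025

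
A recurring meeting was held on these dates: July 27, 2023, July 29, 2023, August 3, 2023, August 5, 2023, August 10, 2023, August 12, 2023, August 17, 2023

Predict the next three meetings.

Every event lands on a Thursday or Saturday (gaps cycle 2, 5, 2, 5, 2, 5).
So the schedule is: every Thursday and Saturday.
Next Saturday: August 19, 2023.
Next Thursday: August 24, 2023.
Next Saturday: August 26, 2023.

August 19, 2023; August 24, 2023; August 26, 2023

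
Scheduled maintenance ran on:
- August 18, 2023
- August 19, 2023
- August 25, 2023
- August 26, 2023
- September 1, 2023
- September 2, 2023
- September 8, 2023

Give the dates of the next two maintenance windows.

September 9, 2023; September 15, 2023

The gap pattern 1, 6, 1, 6, 1, 6 repeats every 2 events.
These are the Fridays and Saturdays of each week.
Next Saturday: September 9, 2023.
The following Friday is September 15, 2023.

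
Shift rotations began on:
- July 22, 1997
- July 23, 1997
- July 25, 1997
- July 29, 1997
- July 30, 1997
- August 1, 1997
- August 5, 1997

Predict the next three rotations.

Gaps: 1, 2, 4, 1, 2, 4 days — not constant, but cyclic with period 3.
The events fall on every Tuesday, Wednesday and Friday.
The following Wednesday is August 6, 1997.
Next Friday: August 8, 1997.
Next Tuesday: August 12, 1997.

August 6, 1997; August 8, 1997; August 12, 1997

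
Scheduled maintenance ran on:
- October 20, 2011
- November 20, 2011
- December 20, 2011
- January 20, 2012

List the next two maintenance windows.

The day-of-month is always 20 (31, 30, 31 days between events).
So this recurs on the 20th of each month.
Next: February 2012 → February 20, 2012.
March 2012: March 20, 2012.

February 20, 2012; March 20, 2012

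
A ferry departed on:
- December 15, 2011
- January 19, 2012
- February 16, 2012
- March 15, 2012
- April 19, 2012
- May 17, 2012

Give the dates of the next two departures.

These are Thursdays at 28- or 35-day spacing (35, 28, 28, 35, 28).
The pattern: 3rd Thursday of the month.
June 2012 — 3rd Thursday is June 21, 2012.
July 2012 — 3rd Thursday is July 19, 2012.

June 21, 2012; July 19, 2012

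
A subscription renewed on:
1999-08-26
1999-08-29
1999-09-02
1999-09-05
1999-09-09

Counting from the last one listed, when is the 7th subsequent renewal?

1999-10-03

Every event lands on a Thursday or Sunday (gaps cycle 3, 4, 3, 4).
So the schedule is: every Thursday and Sunday.
Next Sunday: 1999-09-12.
Next Thursday: 1999-09-16.
The following Sunday is 1999-09-19.
The following Thursday is 1999-09-23.
The following Sunday is 1999-09-26.
The following Thursday is 1999-09-30.
The following Sunday is 1999-10-03.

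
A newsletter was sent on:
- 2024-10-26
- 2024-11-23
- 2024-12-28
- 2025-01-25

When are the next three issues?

2025-02-22, 2025-03-22, 2025-04-26

These are Saturdays at 28- or 35-day spacing (28, 35, 28).
The pattern: 4th Saturday of the month.
February 2025 — 4th Saturday is 2025-02-22.
4th Saturday of March 2025: 2025-03-22.
4th Saturday of April 2025: 2025-04-26.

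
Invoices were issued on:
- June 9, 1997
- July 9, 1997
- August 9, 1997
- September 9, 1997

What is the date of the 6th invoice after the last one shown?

The day-of-month is always 9 (30, 31, 31 days between events).
So this recurs on the 9th of each month.
October 1997: October 9, 1997.
November 1997: November 9, 1997.
December 1997: December 9, 1997.
January 1998: January 9, 1998.
Next: February 1998 → February 9, 1998.
March 1998: March 9, 1998.

March 9, 1998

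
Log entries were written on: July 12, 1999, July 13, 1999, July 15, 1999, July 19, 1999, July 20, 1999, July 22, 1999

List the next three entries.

July 26, 1999; July 27, 1999; July 29, 1999

Every event lands on a Monday or Tuesday or Thursday (gaps cycle 1, 2, 4, 1, 2).
So the schedule is: every Monday, Tuesday and Thursday.
Next Monday: July 26, 1999.
The following Tuesday is July 27, 1999.
Next Thursday: July 29, 1999.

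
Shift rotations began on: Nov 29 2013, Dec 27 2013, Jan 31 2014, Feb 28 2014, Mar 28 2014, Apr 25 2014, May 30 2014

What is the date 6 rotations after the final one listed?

Every date is a Friday; gaps 28, 35, 28, 28, 28, 35 days.
Each is the last Friday of its month (at least one falls on the 29th or later, ruling out '4th Friday').
Last Friday of June 2014: Jun 27 2014.
July 2014 ends with Friday Jul 25 2014.
Last Friday of August 2014: Aug 29 2014.
Last Friday of September 2014: Sep 26 2014.
October 2014 ends with Friday Oct 31 2014.
Last Friday of November 2014: Nov 28 2014.

Nov 28 2014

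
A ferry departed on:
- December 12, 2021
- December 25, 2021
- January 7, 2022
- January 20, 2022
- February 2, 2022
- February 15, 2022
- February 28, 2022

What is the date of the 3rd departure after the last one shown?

April 8, 2022

Gaps between consecutive events: 13, 13, 13, 13, 13, 13 days — a constant 13-day interval.
February 28, 2022 + 13 days = March 13, 2022.
March 13, 2022 + 13 days = March 26, 2022.
March 26, 2022 + 13 days = April 8, 2022.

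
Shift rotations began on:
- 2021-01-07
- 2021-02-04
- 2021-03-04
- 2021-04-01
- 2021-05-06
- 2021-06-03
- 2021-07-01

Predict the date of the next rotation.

2021-08-05

These are Thursdays at 28- or 35-day spacing (28, 28, 28, 35, 28, 28).
The pattern: 1st Thursday of the month.
1st Thursday of August 2021: 2021-08-05.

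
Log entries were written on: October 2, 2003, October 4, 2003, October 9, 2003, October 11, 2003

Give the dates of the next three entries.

October 16, 2003; October 18, 2003; October 23, 2003

Gaps: 2, 5, 2 days — not constant, but cyclic with period 2.
The events fall on every Thursday and Saturday.
The following Thursday is October 16, 2003.
The following Saturday is October 18, 2003.
The following Thursday is October 23, 2003.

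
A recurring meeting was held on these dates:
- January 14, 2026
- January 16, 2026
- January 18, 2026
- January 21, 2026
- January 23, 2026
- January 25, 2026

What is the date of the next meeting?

The gap pattern 2, 2, 3, 2, 2 repeats every 3 events.
These are the Wednesdays, Fridays and Sundays of each week.
The following Wednesday is January 28, 2026.

January 28, 2026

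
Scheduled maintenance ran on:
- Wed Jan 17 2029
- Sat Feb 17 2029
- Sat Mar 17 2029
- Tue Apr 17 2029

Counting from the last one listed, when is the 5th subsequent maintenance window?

Each date is the 17th; the gaps (31, 28, 31) track the month lengths.
The rule is the 17th of each month.
Next: May 2029 → Thu May 17 2029.
June 2029: Sun Jun 17 2029.
Next: July 2029 → Tue Jul 17 2029.
Next: August 2029 → Fri Aug 17 2029.
Next: September 2029 → Mon Sep 17 2029.

Mon Sep 17 2029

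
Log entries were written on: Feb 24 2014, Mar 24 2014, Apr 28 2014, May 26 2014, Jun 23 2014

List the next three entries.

All dates are Mondays, 28, 35, 28, 28 days apart.
Specifically, the 4th Monday of each month.
4th Monday of July 2014: Jul 28 2014.
4th Monday of August 2014: Aug 25 2014.
September 2014 — 4th Monday is Sep 22 2014.

Jul 28 2014, Aug 25 2014, Sep 22 2014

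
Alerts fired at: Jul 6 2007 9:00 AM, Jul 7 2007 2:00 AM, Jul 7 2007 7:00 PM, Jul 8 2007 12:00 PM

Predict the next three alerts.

Jul 9 2007 5:00 AM, Jul 9 2007 10:00 PM, Jul 10 2007 3:00 PM

The interval is a steady 17 hours (17, 17, 17).
Jul 8 2007 12:00 PM + 17 h = Jul 9 2007 5:00 AM.
Jul 9 2007 5:00 AM + 17 h = Jul 9 2007 10:00 PM.
Jul 9 2007 10:00 PM + 17 h = Jul 10 2007 3:00 PM.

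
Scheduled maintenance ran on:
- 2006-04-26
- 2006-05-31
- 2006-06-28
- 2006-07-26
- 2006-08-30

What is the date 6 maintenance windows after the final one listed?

2007-02-28

Every date is a Wednesday; gaps 35, 28, 28, 35 days.
Each is the last Wednesday of its month (at least one falls on the 29th or later, ruling out '4th Wednesday').
September 2006 ends with Wednesday 2006-09-27.
October 2006 ends with Wednesday 2006-10-25.
November 2006 ends with Wednesday 2006-11-29.
December 2006 ends with Wednesday 2006-12-27.
January 2007 ends with Wednesday 2007-01-31.
February 2007 ends with Wednesday 2007-02-28.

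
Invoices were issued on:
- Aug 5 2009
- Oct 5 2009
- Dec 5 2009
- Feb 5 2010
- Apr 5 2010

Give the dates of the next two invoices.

Gaps: 61, 61, 62, 59 days — not constant. Every event is on the 5th of the month.
Pattern: the 5th of every 2 months.
Next: June 2010 → Jun 5 2010.
August 2010: Aug 5 2010.

Jun 5 2010, Aug 5 2010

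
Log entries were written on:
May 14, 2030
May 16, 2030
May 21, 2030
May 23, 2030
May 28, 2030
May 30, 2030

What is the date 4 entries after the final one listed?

June 13, 2030

The gap pattern 2, 5, 2, 5, 2 repeats every 2 events.
These are the Tuesdays and Thursdays of each week.
The following Tuesday is June 4, 2030.
The following Thursday is June 6, 2030.
Next Tuesday: June 11, 2030.
Next Thursday: June 13, 2030.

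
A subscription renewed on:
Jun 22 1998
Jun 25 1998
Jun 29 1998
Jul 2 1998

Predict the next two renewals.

Gaps: 3, 4, 3 days — not constant, but cyclic with period 2.
The events fall on every Monday and Thursday.
Next Monday: Jul 6 1998.
The following Thursday is Jul 9 1998.

Jul 6 1998, Jul 9 1998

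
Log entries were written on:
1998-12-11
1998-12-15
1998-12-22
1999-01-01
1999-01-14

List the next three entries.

1999-01-30, 1999-02-18, 1999-03-12

The spacing grows by 3 each time: 4, 7, 10, 13 days.
Next gap: 16 days. 1999-01-14 + 16 days = 1999-01-30.
Next gap: 19 days. 1999-01-30 + 19 days = 1999-02-18.
Next gap: 22 days. 1999-02-18 + 22 days = 1999-03-12.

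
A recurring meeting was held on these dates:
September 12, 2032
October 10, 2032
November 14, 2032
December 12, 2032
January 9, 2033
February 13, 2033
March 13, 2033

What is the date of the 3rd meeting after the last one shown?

These are Sundays at 28- or 35-day spacing (28, 35, 28, 28, 35, 28).
The pattern: 2nd Sunday of the month.
April 2033 — 2nd Sunday is April 10, 2033.
2nd Sunday of May 2033: May 8, 2033.
2nd Sunday of June 2033: June 12, 2033.

June 12, 2033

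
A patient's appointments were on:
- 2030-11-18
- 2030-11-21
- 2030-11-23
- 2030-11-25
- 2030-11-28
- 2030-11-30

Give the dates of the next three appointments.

The gap pattern 3, 2, 2, 3, 2 repeats every 3 events.
These are the Mondays, Thursdays and Saturdays of each week.
Next Monday: 2030-12-02.
Next Thursday: 2030-12-05.
Next Saturday: 2030-12-07.

2030-12-02, 2030-12-05, 2030-12-07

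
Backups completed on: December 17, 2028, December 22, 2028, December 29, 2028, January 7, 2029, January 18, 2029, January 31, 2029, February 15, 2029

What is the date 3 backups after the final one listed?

April 13, 2029

Intervals are 5, 7, 9, 11, 13, 15 days — an arithmetic progression with common difference 2.
Next gap: 17 days. February 15, 2029 + 17 days = March 4, 2029.
Next gap: 19 days. March 4, 2029 + 19 days = March 23, 2029.
Next gap: 21 days. March 23, 2029 + 21 days = April 13, 2029.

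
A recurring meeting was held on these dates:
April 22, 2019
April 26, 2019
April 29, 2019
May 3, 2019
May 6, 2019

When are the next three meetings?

May 10, 2019; May 13, 2019; May 17, 2019

The gap pattern 4, 3, 4, 3 repeats every 2 events.
These are the Mondays and Fridays of each week.
The following Friday is May 10, 2019.
Next Monday: May 13, 2019.
Next Friday: May 17, 2019.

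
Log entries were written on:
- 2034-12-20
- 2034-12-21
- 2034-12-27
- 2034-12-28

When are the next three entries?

The gap pattern 1, 6, 1 repeats every 2 events.
These are the Wednesdays and Thursdays of each week.
The following Wednesday is 2035-01-03.
The following Thursday is 2035-01-04.
Next Wednesday: 2035-01-10.

2035-01-03, 2035-01-04, 2035-01-10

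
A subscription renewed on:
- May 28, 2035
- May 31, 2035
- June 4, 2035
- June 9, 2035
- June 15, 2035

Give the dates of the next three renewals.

Intervals are 3, 4, 5, 6 days — an arithmetic progression with common difference 1.
Next gap: 7 days. June 15, 2035 + 7 days = June 22, 2035.
Next gap: 8 days. June 22, 2035 + 8 days = June 30, 2035.
Next gap: 9 days. June 30, 2035 + 9 days = July 9, 2035.

June 22, 2035; June 30, 2035; July 9, 2035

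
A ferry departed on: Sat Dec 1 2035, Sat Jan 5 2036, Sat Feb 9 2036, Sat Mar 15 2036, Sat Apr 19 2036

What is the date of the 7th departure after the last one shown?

Sat Dec 20 2036

The spacing is 35, 35, 35, 35 days — always 35 days.
Sat Apr 19 2036 + 35 days = Sat May 24 2036.
Sat May 24 2036 + 35 days = Sat Jun 28 2036.
Sat Jun 28 2036 + 35 days = Sat Aug 2 2036.
Sat Aug 2 2036 + 35 days = Sat Sep 6 2036.
Sat Sep 6 2036 + 35 days = Sat Oct 11 2036.
Sat Oct 11 2036 + 35 days = Sat Nov 15 2036.
Sat Nov 15 2036 + 35 days = Sat Dec 20 2036.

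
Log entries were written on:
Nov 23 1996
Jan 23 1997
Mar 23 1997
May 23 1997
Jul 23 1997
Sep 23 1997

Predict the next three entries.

Nov 23 1997, Jan 23 1998, Mar 23 1998

The day-of-month is always 23 (61, 59, 61, 61, 62 days between events).
So this recurs on the 23rd of every 2 months.
November 1997: Nov 23 1997.
Next: January 1998 → Jan 23 1998.
Next: March 1998 → Mar 23 1998.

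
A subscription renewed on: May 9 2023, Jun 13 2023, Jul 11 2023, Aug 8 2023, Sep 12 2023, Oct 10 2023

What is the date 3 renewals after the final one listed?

Gaps: 35, 28, 28, 35, 28 days — a mix of 28 and 35. Every date is a Tuesday.
Each is the 2nd Tuesday of its month.
November 2023 — 2nd Tuesday is Nov 14 2023.
December 2023 — 2nd Tuesday is Dec 12 2023.
January 2024 — 2nd Tuesday is Jan 9 2024.

Jan 9 2024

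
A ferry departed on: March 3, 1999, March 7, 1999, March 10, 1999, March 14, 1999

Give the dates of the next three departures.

The gap pattern 4, 3, 4 repeats every 2 events.
These are the Wednesdays and Sundays of each week.
Next Wednesday: March 17, 1999.
Next Sunday: March 21, 1999.
Next Wednesday: March 24, 1999.

March 17, 1999; March 21, 1999; March 24, 1999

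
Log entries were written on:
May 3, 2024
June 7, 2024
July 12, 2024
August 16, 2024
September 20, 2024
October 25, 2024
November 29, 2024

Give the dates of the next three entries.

The spacing is 35, 35, 35, 35, 35, 35 days — always 35 days.
November 29, 2024 + 35 days = January 3, 2025.
January 3, 2025 + 35 days = February 7, 2025.
February 7, 2025 + 35 days = March 14, 2025.

January 3, 2025; February 7, 2025; March 14, 2025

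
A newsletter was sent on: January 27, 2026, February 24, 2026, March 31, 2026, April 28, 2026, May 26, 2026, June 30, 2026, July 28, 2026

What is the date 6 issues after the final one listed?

January 26, 2027

All Tuesdays; the gaps (28, 35, 28, 28, 35, 28) vary with month length.
This is the last Tuesday of each month.
August 2026 ends with Tuesday August 25, 2026.
September 2026 ends with Tuesday September 29, 2026.
Last Tuesday of October 2026: October 27, 2026.
November 2026 ends with Tuesday November 24, 2026.
Last Tuesday of December 2026: December 29, 2026.
January 2027 ends with Tuesday January 26, 2027.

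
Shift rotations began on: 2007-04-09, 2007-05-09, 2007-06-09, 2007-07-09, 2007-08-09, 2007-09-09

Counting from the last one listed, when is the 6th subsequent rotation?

2008-03-09

The day-of-month is always 9 (30, 31, 30, 31, 31 days between events).
So this recurs on the 9th of each month.
Next: October 2007 → 2007-10-09.
November 2007: 2007-11-09.
December 2007: 2007-12-09.
January 2008: 2008-01-09.
Next: February 2008 → 2008-02-09.
Next: March 2008 → 2008-03-09.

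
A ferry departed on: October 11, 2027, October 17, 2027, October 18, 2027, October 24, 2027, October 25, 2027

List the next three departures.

Gaps: 6, 1, 6, 1 days — not constant, but cyclic with period 2.
The events fall on every Monday and Sunday.
Next Sunday: October 31, 2027.
Next Monday: November 1, 2027.
Next Sunday: November 7, 2027.

October 31, 2027; November 1, 2027; November 7, 2027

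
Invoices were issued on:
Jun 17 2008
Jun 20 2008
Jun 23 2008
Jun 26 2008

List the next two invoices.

The spacing is 3, 3, 3 days — always 3 days.
Jun 26 2008 + 3 days = Jun 29 2008.
Jun 29 2008 + 3 days = Jul 2 2008.

Jun 29 2008, Jul 2 2008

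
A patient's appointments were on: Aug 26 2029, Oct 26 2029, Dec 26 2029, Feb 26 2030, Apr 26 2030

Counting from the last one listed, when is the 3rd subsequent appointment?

Oct 26 2030

Gaps: 61, 61, 62, 59 days — not constant. Every event is on the 26th of the month.
Pattern: the 26th of every 2 months.
Next: June 2030 → Jun 26 2030.
Next: August 2030 → Aug 26 2030.
October 2030: Oct 26 2030.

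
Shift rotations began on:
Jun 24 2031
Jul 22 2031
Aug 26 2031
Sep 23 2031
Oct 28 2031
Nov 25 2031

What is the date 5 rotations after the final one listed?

All dates are Tuesdays, 28, 35, 28, 35, 28 days apart.
Specifically, the 4th Tuesday of each month.
4th Tuesday of December 2031: Dec 23 2031.
January 2032 — 4th Tuesday is Jan 27 2032.
February 2032 — 4th Tuesday is Feb 24 2032.
March 2032 — 4th Tuesday is Mar 23 2032.
4th Tuesday of April 2032: Apr 27 2032.

Apr 27 2032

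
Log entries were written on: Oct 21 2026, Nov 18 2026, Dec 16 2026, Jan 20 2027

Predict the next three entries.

Feb 17 2027, Mar 17 2027, Apr 21 2027

All dates are Wednesdays, 28, 28, 35 days apart.
Specifically, the 3rd Wednesday of each month.
3rd Wednesday of February 2027: Feb 17 2027.
3rd Wednesday of March 2027: Mar 17 2027.
April 2027 — 3rd Wednesday is Apr 21 2027.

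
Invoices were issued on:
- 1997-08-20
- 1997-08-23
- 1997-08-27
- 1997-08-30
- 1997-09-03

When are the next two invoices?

The gap pattern 3, 4, 3, 4 repeats every 2 events.
These are the Wednesdays and Saturdays of each week.
The following Saturday is 1997-09-06.
The following Wednesday is 1997-09-10.

1997-09-06, 1997-09-10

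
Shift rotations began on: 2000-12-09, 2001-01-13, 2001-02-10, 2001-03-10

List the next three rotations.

2001-04-14, 2001-05-12, 2001-06-09

Gaps: 35, 28, 28 days — a mix of 28 and 35. Every date is a Saturday.
Each is the 2nd Saturday of its month.
2nd Saturday of April 2001: 2001-04-14.
2nd Saturday of May 2001: 2001-05-12.
June 2001 — 2nd Saturday is 2001-06-09.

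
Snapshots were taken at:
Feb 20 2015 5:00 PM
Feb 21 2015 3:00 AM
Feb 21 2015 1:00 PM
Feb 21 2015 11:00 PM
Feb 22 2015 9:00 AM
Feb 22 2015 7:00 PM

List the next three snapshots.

Feb 23 2015 5:00 AM, Feb 23 2015 3:00 PM, Feb 24 2015 1:00 AM

Gaps: 10, 10, 10, 10, 10 hours — each event is 10 hours after the previous one.
Feb 22 2015 7:00 PM + 10 h = Feb 23 2015 5:00 AM.
Feb 23 2015 5:00 AM + 10 h = Feb 23 2015 3:00 PM.
Feb 23 2015 3:00 PM + 10 h = Feb 24 2015 1:00 AM.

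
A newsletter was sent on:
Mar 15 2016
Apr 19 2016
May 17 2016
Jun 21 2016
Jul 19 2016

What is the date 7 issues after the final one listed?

Feb 21 2017

All dates are Tuesdays, 35, 28, 35, 28 days apart.
Specifically, the 3rd Tuesday of each month.
3rd Tuesday of August 2016: Aug 16 2016.
September 2016 — 3rd Tuesday is Sep 20 2016.
3rd Tuesday of October 2016: Oct 18 2016.
November 2016 — 3rd Tuesday is Nov 15 2016.
3rd Tuesday of December 2016: Dec 20 2016.
3rd Tuesday of January 2017: Jan 17 2017.
February 2017 — 3rd Tuesday is Feb 21 2017.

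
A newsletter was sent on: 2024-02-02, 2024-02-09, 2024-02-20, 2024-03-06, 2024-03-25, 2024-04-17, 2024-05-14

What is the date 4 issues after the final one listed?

The spacing grows by 4 each time: 7, 11, 15, 19, 23, 27 days.
Next gap: 31 days. 2024-05-14 + 31 days = 2024-06-14.
Next gap: 35 days. 2024-06-14 + 35 days = 2024-07-19.
Next gap: 39 days. 2024-07-19 + 39 days = 2024-08-27.
Next gap: 43 days. 2024-08-27 + 43 days = 2024-10-09.

2024-10-09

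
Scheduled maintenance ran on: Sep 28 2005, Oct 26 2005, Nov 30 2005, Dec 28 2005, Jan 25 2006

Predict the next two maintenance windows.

Feb 22 2006, Mar 29 2006

These are Wednesdays with 28, 35, 28, 28-day gaps.
Each is the final Wednesday of its month — Nov 30 2005 is past the 28th, so '4th Wednesday' doesn't fit.
February 2006 ends with Wednesday Feb 22 2006.
March 2006 ends with Wednesday Mar 29 2006.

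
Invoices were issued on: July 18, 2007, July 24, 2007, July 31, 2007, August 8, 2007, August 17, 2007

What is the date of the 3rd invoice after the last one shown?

The spacing grows by 1 each time: 6, 7, 8, 9 days.
Next gap: 10 days. August 17, 2007 + 10 days = August 27, 2007.
Next gap: 11 days. August 27, 2007 + 11 days = September 7, 2007.
Next gap: 12 days. September 7, 2007 + 12 days = September 19, 2007.

September 19, 2007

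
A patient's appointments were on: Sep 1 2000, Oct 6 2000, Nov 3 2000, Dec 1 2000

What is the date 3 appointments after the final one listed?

All dates are Fridays, 35, 28, 28 days apart.
Specifically, the 1st Friday of each month.
1st Friday of January 2001: Jan 5 2001.
February 2001 — 1st Friday is Feb 2 2001.
March 2001 — 1st Friday is Mar 2 2001.

Mar 2 2001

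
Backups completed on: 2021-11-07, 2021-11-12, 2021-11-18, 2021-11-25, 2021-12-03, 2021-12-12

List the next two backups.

Gaps: 5, 6, 7, 8, 9 days — each gap is 1 larger than the previous one.
Next gap: 10 days. 2021-12-12 + 10 days = 2021-12-22.
Next gap: 11 days. 2021-12-22 + 11 days = 2022-01-02.

2021-12-22, 2022-01-02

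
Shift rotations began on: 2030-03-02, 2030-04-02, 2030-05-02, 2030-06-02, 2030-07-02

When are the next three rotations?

2030-08-02, 2030-09-02, 2030-10-02

Gaps: 31, 30, 31, 30 days — not constant. Every event is on the 2nd of the month.
Pattern: the 2nd of each month.
August 2030: 2030-08-02.
Next: September 2030 → 2030-09-02.
October 2030: 2030-10-02.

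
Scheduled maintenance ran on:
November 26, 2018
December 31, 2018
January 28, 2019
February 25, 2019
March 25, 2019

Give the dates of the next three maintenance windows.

April 29, 2019; May 27, 2019; June 24, 2019

All Mondays; the gaps (35, 28, 28, 28) vary with month length.
This is the last Monday of each month.
April 2019 ends with Monday April 29, 2019.
Last Monday of May 2019: May 27, 2019.
June 2019 ends with Monday June 24, 2019.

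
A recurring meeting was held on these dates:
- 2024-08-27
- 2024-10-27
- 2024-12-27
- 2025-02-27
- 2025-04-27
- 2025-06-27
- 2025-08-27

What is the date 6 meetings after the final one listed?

2026-08-27

Each date is the 27th; the gaps (61, 61, 62, 59, 61, 61) track the month lengths.
The rule is the 27th of every 2 months.
October 2025: 2025-10-27.
Next: December 2025 → 2025-12-27.
February 2026: 2026-02-27.
April 2026: 2026-04-27.
June 2026: 2026-06-27.
August 2026: 2026-08-27.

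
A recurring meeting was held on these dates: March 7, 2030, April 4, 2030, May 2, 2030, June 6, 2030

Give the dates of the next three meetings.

All dates are Thursdays, 28, 28, 35 days apart.
Specifically, the 1st Thursday of each month.
1st Thursday of July 2030: July 4, 2030.
August 2030 — 1st Thursday is August 1, 2030.
1st Thursday of September 2030: September 5, 2030.

July 4, 2030; August 1, 2030; September 5, 2030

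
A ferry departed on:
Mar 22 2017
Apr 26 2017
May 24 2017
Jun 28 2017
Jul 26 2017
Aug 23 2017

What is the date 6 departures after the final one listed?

These are Wednesdays at 28- or 35-day spacing (35, 28, 35, 28, 28).
The pattern: 4th Wednesday of the month.
4th Wednesday of September 2017: Sep 27 2017.
4th Wednesday of October 2017: Oct 25 2017.
4th Wednesday of November 2017: Nov 22 2017.
December 2017 — 4th Wednesday is Dec 27 2017.
4th Wednesday of January 2018: Jan 24 2018.
February 2018 — 4th Wednesday is Feb 28 2018.

Feb 28 2018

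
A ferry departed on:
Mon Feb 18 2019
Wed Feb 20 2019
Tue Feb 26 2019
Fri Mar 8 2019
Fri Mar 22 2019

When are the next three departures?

Tue Apr 9 2019, Wed May 1 2019, Mon May 27 2019

Gaps: 2, 6, 10, 14 days — each gap is 4 larger than the previous one.
Next gap: 18 days. Fri Mar 22 2019 + 18 days = Tue Apr 9 2019.
Next gap: 22 days. Tue Apr 9 2019 + 22 days = Wed May 1 2019.
Next gap: 26 days. Wed May 1 2019 + 26 days = Mon May 27 2019.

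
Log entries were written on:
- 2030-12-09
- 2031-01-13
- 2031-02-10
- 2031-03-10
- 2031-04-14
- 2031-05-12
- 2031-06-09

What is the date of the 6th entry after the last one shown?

2031-12-08

Gaps: 35, 28, 28, 35, 28, 28 days — a mix of 28 and 35. Every date is a Monday.
Each is the 2nd Monday of its month.
July 2031 — 2nd Monday is 2031-07-14.
2nd Monday of August 2031: 2031-08-11.
2nd Monday of September 2031: 2031-09-08.
2nd Monday of October 2031: 2031-10-13.
2nd Monday of November 2031: 2031-11-10.
2nd Monday of December 2031: 2031-12-08.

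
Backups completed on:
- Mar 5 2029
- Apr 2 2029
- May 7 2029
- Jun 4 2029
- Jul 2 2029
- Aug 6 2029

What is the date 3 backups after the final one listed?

Gaps: 28, 35, 28, 28, 35 days — a mix of 28 and 35. Every date is a Monday.
Each is the 1st Monday of its month.
1st Monday of September 2029: Sep 3 2029.
October 2029 — 1st Monday is Oct 1 2029.
1st Monday of November 2029: Nov 5 2029.

Nov 5 2029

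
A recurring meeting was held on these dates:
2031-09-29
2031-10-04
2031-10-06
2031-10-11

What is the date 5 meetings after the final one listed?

The gap pattern 5, 2, 5 repeats every 2 events.
These are the Mondays and Saturdays of each week.
The following Monday is 2031-10-13.
The following Saturday is 2031-10-18.
Next Monday: 2031-10-20.
The following Saturday is 2031-10-25.
The following Monday is 2031-10-27.

2031-10-27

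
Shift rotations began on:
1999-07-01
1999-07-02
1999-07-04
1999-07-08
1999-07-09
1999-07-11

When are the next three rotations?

Gaps: 1, 2, 4, 1, 2 days — not constant, but cyclic with period 3.
The events fall on every Thursday, Friday and Sunday.
The following Thursday is 1999-07-15.
The following Friday is 1999-07-16.
Next Sunday: 1999-07-18.

1999-07-15, 1999-07-16, 1999-07-18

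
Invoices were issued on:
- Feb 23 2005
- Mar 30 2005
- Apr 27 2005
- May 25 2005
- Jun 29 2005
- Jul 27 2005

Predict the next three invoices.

Aug 31 2005, Sep 28 2005, Oct 26 2005

All Wednesdays; the gaps (35, 28, 28, 35, 28) vary with month length.
This is the last Wednesday of each month.
August 2005 ends with Wednesday Aug 31 2005.
September 2005 ends with Wednesday Sep 28 2005.
Last Wednesday of October 2005: Oct 26 2005.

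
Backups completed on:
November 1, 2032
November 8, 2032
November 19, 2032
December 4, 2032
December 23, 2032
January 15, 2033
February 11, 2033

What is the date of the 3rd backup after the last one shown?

May 27, 2033

The spacing grows by 4 each time: 7, 11, 15, 19, 23, 27 days.
Next gap: 31 days. February 11, 2033 + 31 days = March 14, 2033.
Next gap: 35 days. March 14, 2033 + 35 days = April 18, 2033.
Next gap: 39 days. April 18, 2033 + 39 days = May 27, 2033.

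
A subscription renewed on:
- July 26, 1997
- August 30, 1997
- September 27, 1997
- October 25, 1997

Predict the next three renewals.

November 29, 1997; December 27, 1997; January 31, 1998

Every date is a Saturday; gaps 35, 28, 28 days.
Each is the last Saturday of its month (at least one falls on the 29th or later, ruling out '4th Saturday').
November 1997 ends with Saturday November 29, 1997.
December 1997 ends with Saturday December 27, 1997.
January 1998 ends with Saturday January 31, 1998.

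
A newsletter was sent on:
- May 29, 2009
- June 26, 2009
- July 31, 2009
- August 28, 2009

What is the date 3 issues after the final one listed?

These are Fridays with 28, 35, 28-day gaps.
Each is the final Friday of its month — May 29, 2009 is past the 28th, so '4th Friday' doesn't fit.
Last Friday of September 2009: September 25, 2009.
Last Friday of October 2009: October 30, 2009.
Last Friday of November 2009: November 27, 2009.

November 27, 2009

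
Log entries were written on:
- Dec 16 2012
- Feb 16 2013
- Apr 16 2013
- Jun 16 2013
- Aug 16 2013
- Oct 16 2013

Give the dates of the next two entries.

Gaps: 62, 59, 61, 61, 61 days — not constant. Every event is on the 16th of the month.
Pattern: the 16th of every 2 months.
December 2013: Dec 16 2013.
February 2014: Feb 16 2014.

Dec 16 2013, Feb 16 2014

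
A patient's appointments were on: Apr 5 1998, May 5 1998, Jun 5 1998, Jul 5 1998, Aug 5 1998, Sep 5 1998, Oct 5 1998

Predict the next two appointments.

Each date is the 5th; the gaps (30, 31, 30, 31, 31, 30) track the month lengths.
The rule is the 5th of each month.
November 1998: Nov 5 1998.
Next: December 1998 → Dec 5 1998.

Nov 5 1998, Dec 5 1998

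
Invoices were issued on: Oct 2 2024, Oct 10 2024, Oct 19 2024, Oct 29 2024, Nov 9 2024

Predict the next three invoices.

Nov 21 2024, Dec 4 2024, Dec 18 2024

The spacing grows by 1 each time: 8, 9, 10, 11 days.
Next gap: 12 days. Nov 9 2024 + 12 days = Nov 21 2024.
Next gap: 13 days. Nov 21 2024 + 13 days = Dec 4 2024.
Next gap: 14 days. Dec 4 2024 + 14 days = Dec 18 2024.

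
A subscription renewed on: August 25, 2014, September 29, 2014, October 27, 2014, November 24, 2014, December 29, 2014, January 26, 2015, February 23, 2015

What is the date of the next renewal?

March 30, 2015

These are Mondays with 35, 28, 28, 35, 28, 28-day gaps.
Each is the final Monday of its month — September 29, 2014 is past the 28th, so '4th Monday' doesn't fit.
Last Monday of March 2015: March 30, 2015.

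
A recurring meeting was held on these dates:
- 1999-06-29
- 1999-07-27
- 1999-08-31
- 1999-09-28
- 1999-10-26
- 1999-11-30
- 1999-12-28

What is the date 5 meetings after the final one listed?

All Tuesdays; the gaps (28, 35, 28, 28, 35, 28) vary with month length.
This is the last Tuesday of each month.
January 2000 ends with Tuesday 2000-01-25.
February 2000 ends with Tuesday 2000-02-29.
Last Tuesday of March 2000: 2000-03-28.
Last Tuesday of April 2000: 2000-04-25.
Last Tuesday of May 2000: 2000-05-30.

2000-05-30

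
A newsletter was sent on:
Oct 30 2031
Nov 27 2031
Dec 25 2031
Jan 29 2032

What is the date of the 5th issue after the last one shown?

Jun 24 2032

Every date is a Thursday; gaps 28, 28, 35 days.
Each is the last Thursday of its month (at least one falls on the 29th or later, ruling out '4th Thursday').
Last Thursday of February 2032: Feb 26 2032.
March 2032 ends with Thursday Mar 25 2032.
Last Thursday of April 2032: Apr 29 2032.
Last Thursday of May 2032: May 27 2032.
June 2032 ends with Thursday Jun 24 2032.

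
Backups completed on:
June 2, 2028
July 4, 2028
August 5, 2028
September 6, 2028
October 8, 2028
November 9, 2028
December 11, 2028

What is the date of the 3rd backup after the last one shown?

March 17, 2029

Every event comes 32 days after the last (32, 32, 32, 32, 32, 32).
December 11, 2028 + 32 days = January 12, 2029.
January 12, 2029 + 32 days = February 13, 2029.
February 13, 2029 + 32 days = March 17, 2029.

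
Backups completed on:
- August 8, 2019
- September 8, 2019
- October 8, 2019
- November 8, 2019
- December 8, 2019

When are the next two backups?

January 8, 2020; February 8, 2020

Each date is the 8th; the gaps (31, 30, 31, 30) track the month lengths.
The rule is the 8th of each month.
Next: January 2020 → January 8, 2020.
Next: February 2020 → February 8, 2020.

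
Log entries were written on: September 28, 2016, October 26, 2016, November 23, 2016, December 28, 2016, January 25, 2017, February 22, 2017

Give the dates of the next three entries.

All dates are Wednesdays, 28, 28, 35, 28, 28 days apart.
Specifically, the 4th Wednesday of each month.
4th Wednesday of March 2017: March 22, 2017.
April 2017 — 4th Wednesday is April 26, 2017.
May 2017 — 4th Wednesday is May 24, 2017.

March 22, 2017; April 26, 2017; May 24, 2017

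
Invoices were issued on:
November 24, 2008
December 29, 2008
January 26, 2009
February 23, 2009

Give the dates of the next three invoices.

March 30, 2009; April 27, 2009; May 25, 2009

Every date is a Monday; gaps 35, 28, 28 days.
Each is the last Monday of its month (at least one falls on the 29th or later, ruling out '4th Monday').
March 2009 ends with Monday March 30, 2009.
Last Monday of April 2009: April 27, 2009.
Last Monday of May 2009: May 25, 2009.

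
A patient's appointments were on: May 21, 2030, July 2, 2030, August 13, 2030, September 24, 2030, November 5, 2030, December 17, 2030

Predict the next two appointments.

The spacing is 42, 42, 42, 42, 42 days — always 42 days.
December 17, 2030 + 42 days = January 28, 2031.
January 28, 2031 + 42 days = March 11, 2031.

January 28, 2031; March 11, 2031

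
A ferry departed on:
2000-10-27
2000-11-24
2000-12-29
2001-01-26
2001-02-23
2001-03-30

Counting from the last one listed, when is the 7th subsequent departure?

2001-10-26

Every date is a Friday; gaps 28, 35, 28, 28, 35 days.
Each is the last Friday of its month (at least one falls on the 29th or later, ruling out '4th Friday').
Last Friday of April 2001: 2001-04-27.
Last Friday of May 2001: 2001-05-25.
Last Friday of June 2001: 2001-06-29.
Last Friday of July 2001: 2001-07-27.
August 2001 ends with Friday 2001-08-31.
September 2001 ends with Friday 2001-09-28.
October 2001 ends with Friday 2001-10-26.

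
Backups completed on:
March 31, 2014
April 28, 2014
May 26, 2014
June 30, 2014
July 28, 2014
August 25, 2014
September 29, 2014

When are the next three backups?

All Mondays; the gaps (28, 28, 35, 28, 28, 35) vary with month length.
This is the last Monday of each month.
October 2014 ends with Monday October 27, 2014.
November 2014 ends with Monday November 24, 2014.
Last Monday of December 2014: December 29, 2014.

October 27, 2014; November 24, 2014; December 29, 2014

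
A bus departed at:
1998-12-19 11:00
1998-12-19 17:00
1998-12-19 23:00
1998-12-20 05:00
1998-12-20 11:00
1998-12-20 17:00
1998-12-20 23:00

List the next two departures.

1998-12-21 05:00, 1998-12-21 11:00

The interval is a steady 6 hours (6, 6, 6, 6, 6, 6).
1998-12-20 23:00 + 6 h = 1998-12-21 05:00.
1998-12-21 05:00 + 6 h = 1998-12-21 11:00.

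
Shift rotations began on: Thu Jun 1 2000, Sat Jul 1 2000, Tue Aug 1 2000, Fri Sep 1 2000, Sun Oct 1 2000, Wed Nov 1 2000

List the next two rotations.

Fri Dec 1 2000, Mon Jan 1 2001

Gaps: 30, 31, 31, 30, 31 days — not constant. Every event is on the 1st of the month.
Pattern: the 1st of each month.
December 2000: Fri Dec 1 2000.
January 2001: Mon Jan 1 2001.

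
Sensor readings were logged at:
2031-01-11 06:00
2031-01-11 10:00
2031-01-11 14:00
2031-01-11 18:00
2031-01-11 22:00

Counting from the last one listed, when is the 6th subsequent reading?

2031-01-12 22:00

The interval is a steady 4 hours (4, 4, 4, 4).
2031-01-11 22:00 + 4 h = 2031-01-12 02:00.
2031-01-12 02:00 + 4 h = 2031-01-12 06:00.
2031-01-12 06:00 + 4 h = 2031-01-12 10:00.
2031-01-12 10:00 + 4 h = 2031-01-12 14:00.
2031-01-12 14:00 + 4 h = 2031-01-12 18:00.
2031-01-12 18:00 + 4 h = 2031-01-12 22:00.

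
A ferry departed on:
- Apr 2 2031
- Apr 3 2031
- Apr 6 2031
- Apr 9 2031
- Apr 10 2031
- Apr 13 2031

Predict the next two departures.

Apr 16 2031, Apr 17 2031

Every event lands on a Wednesday or Thursday or Sunday (gaps cycle 1, 3, 3, 1, 3).
So the schedule is: every Wednesday, Thursday and Sunday.
Next Wednesday: Apr 16 2031.
Next Thursday: Apr 17 2031.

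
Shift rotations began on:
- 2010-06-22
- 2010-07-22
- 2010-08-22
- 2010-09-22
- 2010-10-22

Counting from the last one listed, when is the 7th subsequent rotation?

2011-05-22

The day-of-month is always 22 (30, 31, 31, 30 days between events).
So this recurs on the 22nd of each month.
November 2010: 2010-11-22.
Next: December 2010 → 2010-12-22.
January 2011: 2011-01-22.
Next: February 2011 → 2011-02-22.
March 2011: 2011-03-22.
Next: April 2011 → 2011-04-22.
May 2011: 2011-05-22.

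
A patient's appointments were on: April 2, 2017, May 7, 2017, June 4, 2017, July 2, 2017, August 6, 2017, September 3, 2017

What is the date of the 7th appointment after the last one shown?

Gaps: 35, 28, 28, 35, 28 days — a mix of 28 and 35. Every date is a Sunday.
Each is the 1st Sunday of its month.
October 2017 — 1st Sunday is October 1, 2017.
November 2017 — 1st Sunday is November 5, 2017.
December 2017 — 1st Sunday is December 3, 2017.
1st Sunday of January 2018: January 7, 2018.
1st Sunday of February 2018: February 4, 2018.
1st Sunday of March 2018: March 4, 2018.
April 2018 — 1st Sunday is April 1, 2018.

April 1, 2018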